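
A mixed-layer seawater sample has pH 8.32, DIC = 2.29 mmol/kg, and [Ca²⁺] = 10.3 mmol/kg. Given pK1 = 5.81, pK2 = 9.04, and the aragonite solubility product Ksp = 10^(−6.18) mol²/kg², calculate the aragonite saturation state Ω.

α₂ = 1 / (1 + [H⁺]/K2 + [H⁺]²/(K1K2)) = 1 / (1 + 10^+0.72 + 10^-1.79)
   = 1 / (1 + 5.2481 + 0.016218) = 1/6.2643 = 0.1596
[CO3²⁻] = α₂ × DIC = 0.1596 × 2.29 = 0.3656 mmol/kg
Ksp = 10^(−6.18) = 6.607×10^-7
Ω = [Ca²⁺][CO3²⁻]/Ksp = (10.3×10^-3)(3.656×10^-4) / 6.607×10^-7 = 5.70

Ω = 5.70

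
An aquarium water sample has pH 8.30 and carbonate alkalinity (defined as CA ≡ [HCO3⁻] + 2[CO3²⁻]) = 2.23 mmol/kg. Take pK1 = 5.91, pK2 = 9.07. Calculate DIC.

DIC = 1.95 mmol/kg

CA = [HCO3⁻] + 2[CO3²⁻] = (α₁ + 2α₂)·DIC
At pH 8.30: [H⁺]/K1 = 10^-2.39 = 0.0040738, K2/[H⁺] = 10^-0.77 = 0.16982
α₁ = 1/(1 + 0.0040738 + 0.16982) = 1/1.1739 = 0.8519; α₂ = α₁·K2/[H⁺] = 0.1447
α₁ + 2α₂ = 1.1412
DIC = CA / (α₁ + 2α₂) = 2.23 / 1.1412 = 1.95 mmol/kg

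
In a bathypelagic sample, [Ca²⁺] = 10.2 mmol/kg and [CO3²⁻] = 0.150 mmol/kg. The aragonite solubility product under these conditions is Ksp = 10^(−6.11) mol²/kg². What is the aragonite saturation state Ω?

Ksp = 10^(−6.11) = 7.762×10^-7
Ω = [Ca²⁺][CO3²⁻]/Ksp = (10.2×10^-3)(0.150×10^-3) / 7.762×10^-7 = 1.97

Ω = 1.97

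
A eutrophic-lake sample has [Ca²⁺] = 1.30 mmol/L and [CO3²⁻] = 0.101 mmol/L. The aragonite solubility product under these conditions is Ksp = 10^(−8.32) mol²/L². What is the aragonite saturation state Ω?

Ω = 27.4

Ksp = 10^(−8.32) = 4.786×10^-9
Ω = [Ca²⁺][CO3²⁻]/Ksp = (1.30×10^-3)(0.101×10^-3) / 4.786×10^-9 = 27.4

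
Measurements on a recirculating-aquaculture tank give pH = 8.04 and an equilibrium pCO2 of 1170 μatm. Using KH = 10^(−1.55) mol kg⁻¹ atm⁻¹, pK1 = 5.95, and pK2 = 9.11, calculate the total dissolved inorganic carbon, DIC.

DIC = 4.44 mmol/kg

[CO2*] = KH · pCO2 = 10^(−1.55) × 1170×10^-6 = 3.298×10^-5 mol/kg
α₀ = 1/(1 + K1/[H⁺] + K1K2/[H⁺]²) = 1/(1 + 10^+2.09 + 10^+1.02) = 0.007435
DIC = [CO2*]/α₀ = 3.298×10^-5 / 0.007435 = 4.44 mmol/kg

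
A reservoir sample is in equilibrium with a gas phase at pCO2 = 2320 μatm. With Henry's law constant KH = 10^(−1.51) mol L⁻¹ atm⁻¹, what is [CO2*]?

KH = 10^(−1.51) = 3.090×10^-2 mol L⁻¹ atm⁻¹
[CO2*] = KH · pCO2 = 3.090×10^-2 × 2320×10^-6 atm = 7.17×10^-5 mol/L

[CO2*] = 71.7 μmol/L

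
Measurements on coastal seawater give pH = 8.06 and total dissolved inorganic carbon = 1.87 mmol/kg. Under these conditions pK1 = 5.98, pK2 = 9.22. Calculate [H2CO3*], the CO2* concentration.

[CO2*] = 14.4 μmol/kg

α₀ = 1 / (1 + K1/[H⁺] + K1K2/[H⁺]²) = 1 / (1 + 10^+2.08 + 10^+0.92)
   = 1 / (1 + 120.23 + 8.3176) = 1/129.54 = 0.007719
[CO2*] = α₀ × DIC = 0.007719 × 1.87 = 0.0144 mmol/kg = 14.4 μmol/kg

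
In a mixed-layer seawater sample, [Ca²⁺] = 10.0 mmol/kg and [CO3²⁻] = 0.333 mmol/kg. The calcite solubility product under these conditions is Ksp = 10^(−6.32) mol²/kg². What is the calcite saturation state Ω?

Ω = 6.96

Ksp = 10^(−6.32) = 4.786×10^-7
Ω = [Ca²⁺][CO3²⁻]/Ksp = (10.0×10^-3)(0.333×10^-3) / 4.786×10^-7 = 6.96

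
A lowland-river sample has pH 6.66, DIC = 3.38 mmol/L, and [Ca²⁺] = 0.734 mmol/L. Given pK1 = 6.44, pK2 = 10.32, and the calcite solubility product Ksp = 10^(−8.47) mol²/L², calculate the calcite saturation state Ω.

α₂ = 1 / (1 + [H⁺]/K2 + [H⁺]²/(K1K2)) = 1 / (1 + 10^+3.66 + 10^+3.44)
   = 1 / (1 + 4570.9 + 2754.2) = 1/7326.1 = 0.0001365
[CO3²⁻] = α₂ × DIC = 0.0001365 × 3.38 = 0.0004614 mmol/L = 0.4614 μmol/L
Ksp = 10^(−8.47) = 3.388×10^-9
Ω = [Ca²⁺][CO3²⁻]/Ksp = (0.734×10^-3)(4.614×10^-7) / 3.388×10^-9 = 0.0999

Ω = 0.0999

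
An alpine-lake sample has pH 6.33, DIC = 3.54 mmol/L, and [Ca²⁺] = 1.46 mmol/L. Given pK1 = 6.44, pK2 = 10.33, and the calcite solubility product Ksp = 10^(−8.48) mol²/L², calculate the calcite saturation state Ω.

α₂ = 1 / (1 + [H⁺]/K2 + [H⁺]²/(K1K2)) = 1 / (1 + 10^+4.00 + 10^+4.11)
   = 1 / (1 + 1.0000×10^4 + 1.2882×10^4) = 1/2.2883×10^4 = 4.370×10^-5
[CO3²⁻] = α₂ × DIC = 4.370×10^-5 × 3.54 = 0.0001547 mmol/L = 0.1547 μmol/L
Ksp = 10^(−8.48) = 3.311×10^-9
Ω = [Ca²⁺][CO3²⁻]/Ksp = (1.46×10^-3)(1.547×10^-7) / 3.311×10^-9 = 0.0682

Ω = 0.0682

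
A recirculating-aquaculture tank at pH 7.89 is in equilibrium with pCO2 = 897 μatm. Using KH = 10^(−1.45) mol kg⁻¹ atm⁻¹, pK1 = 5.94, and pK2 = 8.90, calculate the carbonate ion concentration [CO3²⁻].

[CO3²⁻] = 0.277 mmol/kg

[CO2*] = KH · pCO2 = 10^(−1.45) × 897×10^-6 = 3.183×10^-5 mol/kg
α₀ = 1/(1 + K1/[H⁺] + K1K2/[H⁺]²) = 1/(1 + 10^+1.95 + 10^+0.94) = 0.01012
DIC = [CO2*]/α₀ = 3.183×10^-5 / 0.01012 = 3.146 mmol/kg
[CO3²⁻] = α₂·DIC; α₂ = 0.08812, so [CO3²⁻] = 0.08812 × 3.146 = 0.277 mmol/kg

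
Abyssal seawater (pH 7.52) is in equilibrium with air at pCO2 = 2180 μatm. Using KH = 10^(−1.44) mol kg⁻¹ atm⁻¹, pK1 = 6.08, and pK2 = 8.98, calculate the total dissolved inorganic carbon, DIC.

[CO2*] = KH · pCO2 = 10^(−1.44) × 2180×10^-6 = 7.915×10^-5 mol/kg
α₀ = 1/(1 + K1/[H⁺] + K1K2/[H⁺]²) = 1/(1 + 10^+1.44 + 10^-0.02) = 0.03390
DIC = [CO2*]/α₀ = 7.915×10^-5 / 0.03390 = 2.33 mmol/kg

DIC = 2.33 mmol/kg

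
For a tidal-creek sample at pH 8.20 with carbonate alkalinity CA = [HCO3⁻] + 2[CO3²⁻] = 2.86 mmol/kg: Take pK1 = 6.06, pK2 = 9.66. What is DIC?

CA = [HCO3⁻] + 2[CO3²⁻] = (α₁ + 2α₂)·DIC
At pH 8.20: [H⁺]/K1 = 10^-2.14 = 0.0072444, K2/[H⁺] = 10^-1.46 = 0.034674
α₁ = 1/(1 + 0.0072444 + 0.034674) = 1/1.0419 = 0.9598; α₂ = α₁·K2/[H⁺] = 0.03328
α₁ + 2α₂ = 1.0263
DIC = CA / (α₁ + 2α₂) = 2.86 / 1.0263 = 2.79 mmol/kg

DIC = 2.79 mmol/kg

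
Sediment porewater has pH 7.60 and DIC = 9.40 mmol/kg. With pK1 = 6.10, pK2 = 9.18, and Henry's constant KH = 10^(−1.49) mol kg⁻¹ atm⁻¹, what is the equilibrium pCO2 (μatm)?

α₀ = 1 / (1 + K1/[H⁺] + K1K2/[H⁺]²) = 1 / (1 + 10^+1.50 + 10^-0.08)
   = 1 / (1 + 31.623 + 0.83176) = 1/33.455 = 0.02989
[CO2*] = α₀ × DIC = 0.02989 × 9.40 = 0.2810 mmol/kg
pCO2 = [CO2*]/KH = 2.810×10^-4 / 3.236×10^-2 = 8680 μatm

pCO2 = 8680 μatm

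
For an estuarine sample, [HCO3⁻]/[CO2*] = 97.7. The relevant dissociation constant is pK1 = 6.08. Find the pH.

From K1 = [H⁺][HCO3⁻]/[CO2*]:  pH = pK1 + log₁₀([HCO3⁻]/[CO2*])
log₁₀(97.7) = +1.990
pH = 6.08 + (+1.990) = 8.07

pH = 8.07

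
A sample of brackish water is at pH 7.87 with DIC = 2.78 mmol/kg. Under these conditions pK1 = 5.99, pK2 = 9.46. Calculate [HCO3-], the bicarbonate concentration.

[HCO3⁻] = 2.68 mmol/kg

α₁ = 1 / (1 + [H⁺]/K1 + K2/[H⁺]) = 1 / (1 + 10^-1.88 + 10^-1.59)
   = 1 / (1 + 0.013183 + 0.025704) = 1/1.0389 = 0.9626
[HCO3⁻] = α₁ × DIC = 0.9626 × 2.78 = 2.68 mmol/kg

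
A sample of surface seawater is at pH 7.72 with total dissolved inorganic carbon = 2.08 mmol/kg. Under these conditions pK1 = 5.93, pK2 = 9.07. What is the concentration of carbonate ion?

α₂ = 1 / (1 + [H⁺]/K2 + [H⁺]²/(K1K2)) = 1 / (1 + 10^+1.35 + 10^-0.44)
   = 1 / (1 + 22.387 + 0.36308) = 1/23.750 = 0.04210
[CO3²⁻] = α₂ × DIC = 0.04210 × 2.08 = 0.0876 mmol/kg

[CO3²⁻] = 0.0876 mmol/kg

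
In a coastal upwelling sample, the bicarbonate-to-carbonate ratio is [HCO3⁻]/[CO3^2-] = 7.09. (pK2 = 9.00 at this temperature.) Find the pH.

pH = 8.15

From K2 = [H⁺][CO3^2-]/[HCO3⁻]:  pH = pK2 − log₁₀([HCO3⁻]/[CO3^2-])
log₁₀(7.09) = +0.851
pH = 9.00 − (+0.851) = 8.15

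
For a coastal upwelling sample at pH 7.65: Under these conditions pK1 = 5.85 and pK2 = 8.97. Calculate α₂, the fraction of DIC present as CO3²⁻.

α₂ = 0.0450

α₂ = 1 / (1 + [H⁺]/K2 + [H⁺]²/(K1K2)) = 1 / (1 + 10^+1.32 + 10^-0.48)
   = 1 / (1 + 20.893 + 0.33113) = 1/22.224 = 0.04500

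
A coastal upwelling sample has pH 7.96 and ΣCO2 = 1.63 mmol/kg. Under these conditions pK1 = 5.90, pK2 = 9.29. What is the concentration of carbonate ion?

[CO3²⁻] = 0.0722 mmol/kg

α₂ = 1 / (1 + [H⁺]/K2 + [H⁺]²/(K1K2)) = 1 / (1 + 10^+1.33 + 10^-0.73)
   = 1 / (1 + 21.380 + 0.18621) = 1/22.566 = 0.04431
[CO3²⁻] = α₂ × DIC = 0.04431 × 1.63 = 0.0722 mmol/kg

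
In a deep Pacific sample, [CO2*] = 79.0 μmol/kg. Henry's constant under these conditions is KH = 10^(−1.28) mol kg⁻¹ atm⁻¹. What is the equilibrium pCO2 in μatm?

KH = 10^(−1.28) = 5.248×10^-2 mol kg⁻¹ atm⁻¹
pCO2 = [CO2*]/KH = 79.0×10^-6 / 5.248×10^-2 = 1.51×10^-3 atm = 1510 μatm

pCO2 = 1510 μatm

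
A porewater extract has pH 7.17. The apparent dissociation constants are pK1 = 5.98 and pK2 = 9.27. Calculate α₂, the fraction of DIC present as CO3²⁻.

α₂ = 1 / (1 + [H⁺]/K2 + [H⁺]²/(K1K2)) = 1 / (1 + 10^+2.10 + 10^+0.91)
   = 1 / (1 + 125.89 + 8.1283) = 1/135.02 = 0.007406

α₂ = 0.00741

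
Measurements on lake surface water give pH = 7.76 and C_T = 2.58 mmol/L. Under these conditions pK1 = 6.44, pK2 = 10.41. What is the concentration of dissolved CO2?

[CO2*] = 0.118 mmol/L

α₀ = 1 / (1 + K1/[H⁺] + K1K2/[H⁺]²) = 1 / (1 + 10^+1.32 + 10^-1.33)
   = 1 / (1 + 20.893 + 0.046774) = 1/21.940 = 0.04558
[CO2*] = α₀ × DIC = 0.04558 × 2.58 = 0.118 mmol/L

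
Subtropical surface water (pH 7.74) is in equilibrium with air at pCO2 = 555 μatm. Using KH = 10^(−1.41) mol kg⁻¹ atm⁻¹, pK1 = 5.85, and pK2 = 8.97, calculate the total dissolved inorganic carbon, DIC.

DIC = 1.80 mmol/kg

[CO2*] = KH · pCO2 = 10^(−1.41) × 555×10^-6 = 2.159×10^-5 mol/kg
α₀ = 1/(1 + K1/[H⁺] + K1K2/[H⁺]²) = 1/(1 + 10^+1.89 + 10^+0.66) = 0.01202
DIC = [CO2*]/α₀ = 2.159×10^-5 / 0.01202 = 1.80 mmol/kg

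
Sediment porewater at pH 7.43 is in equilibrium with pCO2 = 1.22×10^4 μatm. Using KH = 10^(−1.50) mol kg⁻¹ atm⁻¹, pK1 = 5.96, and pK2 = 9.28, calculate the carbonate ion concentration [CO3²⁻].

[CO3²⁻] = 0.161 mmol/kg

[CO2*] = KH · pCO2 = 10^(−1.50) × 1.22×10^4×10^-6 = 3.858×10^-4 mol/kg
α₀ = 1/(1 + K1/[H⁺] + K1K2/[H⁺]²) = 1/(1 + 10^+1.47 + 10^-0.38) = 0.03233
DIC = [CO2*]/α₀ = 3.858×10^-4 / 0.03233 = 11.93 mmol/kg
[CO3²⁻] = α₂·DIC; α₂ = 0.01348, so [CO3²⁻] = 0.01348 × 11.93 = 0.161 mmol/kg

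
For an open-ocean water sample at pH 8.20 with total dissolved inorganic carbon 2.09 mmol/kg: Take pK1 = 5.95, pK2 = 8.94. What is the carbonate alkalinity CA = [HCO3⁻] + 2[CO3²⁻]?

CA = [HCO3⁻] + 2[CO3²⁻] = (α₁ + 2α₂)·DIC
At pH 8.20: [H⁺]/K1 = 10^-2.25 = 0.0056234, K2/[H⁺] = 10^-0.74 = 0.18197
α₁ = 1/(1 + 0.0056234 + 0.18197) = 1/1.1876 = 0.8420; α₂ = α₁·K2/[H⁺] = 0.1532
α₁ + 2α₂ = 1.1485
CA = 1.1485 × 2.09 = 2.40 mmol/kg

CA = 2.40 mmol/kg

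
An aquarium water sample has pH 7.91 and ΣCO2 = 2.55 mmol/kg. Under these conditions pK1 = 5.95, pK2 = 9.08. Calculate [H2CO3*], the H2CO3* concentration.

α₀ = 1 / (1 + K1/[H⁺] + K1K2/[H⁺]²) = 1 / (1 + 10^+1.96 + 10^+0.79)
   = 1 / (1 + 91.201 + 6.1660) = 1/98.367 = 0.01017
[CO2*] = α₀ × DIC = 0.01017 × 2.55 = 0.0259 mmol/kg

[CO2*] = 0.0259 mmol/kg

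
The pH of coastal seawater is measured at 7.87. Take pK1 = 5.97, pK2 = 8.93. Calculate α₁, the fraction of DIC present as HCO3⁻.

α₁ = 0.909

α₁ = 1 / (1 + [H⁺]/K1 + K2/[H⁺]) = 1 / (1 + 10^-1.90 + 10^-1.06)
   = 1 / (1 + 0.012589 + 0.087096) = 1/1.0997 = 0.9094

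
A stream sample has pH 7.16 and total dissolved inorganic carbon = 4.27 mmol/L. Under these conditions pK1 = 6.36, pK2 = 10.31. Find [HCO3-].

α₁ = 1 / (1 + [H⁺]/K1 + K2/[H⁺]) = 1 / (1 + 10^-0.80 + 10^-3.15)
   = 1 / (1 + 0.15849 + 0.00070795) = 1/1.1592 = 0.8627
[HCO3⁻] = α₁ × DIC = 0.8627 × 4.27 = 3.68 mmol/L

[HCO3⁻] = 3.68 mmol/L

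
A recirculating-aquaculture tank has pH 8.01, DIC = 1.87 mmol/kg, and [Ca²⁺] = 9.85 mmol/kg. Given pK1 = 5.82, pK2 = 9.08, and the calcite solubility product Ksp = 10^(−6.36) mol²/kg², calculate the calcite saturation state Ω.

α₂ = 1 / (1 + [H⁺]/K2 + [H⁺]²/(K1K2)) = 1 / (1 + 10^+1.07 + 10^-1.12)
   = 1 / (1 + 11.749 + 0.075858) = 1/12.825 = 0.07797
[CO3²⁻] = α₂ × DIC = 0.07797 × 1.87 = 0.1458 mmol/kg
Ksp = 10^(−6.36) = 4.365×10^-7
Ω = [Ca²⁺][CO3²⁻]/Ksp = (9.85×10^-3)(1.458×10^-4) / 4.365×10^-7 = 3.29

Ω = 3.29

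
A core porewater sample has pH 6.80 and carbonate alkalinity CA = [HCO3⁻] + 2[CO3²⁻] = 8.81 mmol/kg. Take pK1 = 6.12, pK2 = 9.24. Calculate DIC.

DIC = 10.6 mmol/kg

CA = [HCO3⁻] + 2[CO3²⁻] = (α₁ + 2α₂)·DIC
At pH 6.80: [H⁺]/K1 = 10^-0.68 = 0.20893, K2/[H⁺] = 10^-2.44 = 0.0036308
α₁ = 1/(1 + 0.20893 + 0.0036308) = 1/1.2126 = 0.8247; α₂ = α₁·K2/[H⁺] = 0.002994
α₁ + 2α₂ = 0.8307
DIC = CA / (α₁ + 2α₂) = 8.81 / 0.8307 = 10.6 mmol/kg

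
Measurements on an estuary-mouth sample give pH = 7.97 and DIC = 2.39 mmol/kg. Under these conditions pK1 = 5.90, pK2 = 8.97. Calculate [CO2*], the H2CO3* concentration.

α₀ = 1 / (1 + K1/[H⁺] + K1K2/[H⁺]²) = 1 / (1 + 10^+2.07 + 10^+1.07)
   = 1 / (1 + 117.49 + 11.749) = 1/130.24 = 0.007678
[CO2*] = α₀ × DIC = 0.007678 × 2.39 = 0.0184 mmol/kg = 18.4 μmol/kg

[CO2*] = 18.4 μmol/kg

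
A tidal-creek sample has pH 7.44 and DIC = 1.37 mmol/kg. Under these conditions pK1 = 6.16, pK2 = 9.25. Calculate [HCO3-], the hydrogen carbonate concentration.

α₁ = 1 / (1 + [H⁺]/K1 + K2/[H⁺]) = 1 / (1 + 10^-1.28 + 10^-1.81)
   = 1 / (1 + 0.052481 + 0.015488) = 1/1.0680 = 0.9364
[HCO3⁻] = α₁ × DIC = 0.9364 × 1.37 = 1.28 mmol/kg

[HCO3⁻] = 1.28 mmol/kg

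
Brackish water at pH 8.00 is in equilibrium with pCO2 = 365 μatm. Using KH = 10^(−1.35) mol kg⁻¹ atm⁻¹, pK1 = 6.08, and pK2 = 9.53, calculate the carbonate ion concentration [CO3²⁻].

[CO3²⁻] = 0.0400 mmol/kg

[CO2*] = KH · pCO2 = 10^(−1.35) × 365×10^-6 = 1.630×10^-5 mol/kg
α₀ = 1/(1 + K1/[H⁺] + K1K2/[H⁺]²) = 1/(1 + 10^+1.92 + 10^+0.39) = 0.01154
DIC = [CO2*]/α₀ = 1.630×10^-5 / 0.01154 = 1.412 mmol/kg
[CO3²⁻] = α₂·DIC; α₂ = 0.02834, so [CO3²⁻] = 0.02834 × 1.412 = 0.0400 mmol/kg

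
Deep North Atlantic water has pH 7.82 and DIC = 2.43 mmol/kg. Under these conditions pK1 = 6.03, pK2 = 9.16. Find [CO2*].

[CO2*] = 0.0371 mmol/kg

α₀ = 1 / (1 + K1/[H⁺] + K1K2/[H⁺]²) = 1 / (1 + 10^+1.79 + 10^+0.45)
   = 1 / (1 + 61.660 + 2.8184) = 1/65.478 = 0.01527
[CO2*] = α₀ × DIC = 0.01527 × 2.43 = 0.0371 mmol/kg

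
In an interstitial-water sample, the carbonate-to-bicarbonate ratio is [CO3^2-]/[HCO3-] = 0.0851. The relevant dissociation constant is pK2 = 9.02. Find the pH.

From K2 = [H⁺][CO3^2-]/[HCO3-]:  pH = pK2 + log₁₀([CO3^2-]/[HCO3-])
log₁₀(0.0851) = -1.070
pH = 9.02 + (-1.070) = 7.95

pH = 7.95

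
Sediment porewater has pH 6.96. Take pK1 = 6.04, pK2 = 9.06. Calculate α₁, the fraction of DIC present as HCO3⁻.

α₁ = 1 / (1 + [H⁺]/K1 + K2/[H⁺]) = 1 / (1 + 10^-0.92 + 10^-2.10)
   = 1 / (1 + 0.12023 + 0.0079433) = 1/1.1282 = 0.8864

α₁ = 0.886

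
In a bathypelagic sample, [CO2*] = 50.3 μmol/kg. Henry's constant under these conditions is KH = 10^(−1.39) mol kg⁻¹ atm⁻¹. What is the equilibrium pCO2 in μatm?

pCO2 = 1230 μatm

KH = 10^(−1.39) = 4.074×10^-2 mol kg⁻¹ atm⁻¹
pCO2 = [CO2*]/KH = 50.3×10^-6 / 4.074×10^-2 = 1.23×10^-3 atm = 1230 μatm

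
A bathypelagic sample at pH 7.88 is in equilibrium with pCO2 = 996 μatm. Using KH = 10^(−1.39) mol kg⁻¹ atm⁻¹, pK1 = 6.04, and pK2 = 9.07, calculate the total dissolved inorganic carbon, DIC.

[CO2*] = KH · pCO2 = 10^(−1.39) × 996×10^-6 = 4.058×10^-5 mol/kg
α₀ = 1/(1 + K1/[H⁺] + K1K2/[H⁺]²) = 1/(1 + 10^+1.84 + 10^+0.65) = 0.01340
DIC = [CO2*]/α₀ = 4.058×10^-5 / 0.01340 = 3.03 mmol/kg

DIC = 3.03 mmol/kg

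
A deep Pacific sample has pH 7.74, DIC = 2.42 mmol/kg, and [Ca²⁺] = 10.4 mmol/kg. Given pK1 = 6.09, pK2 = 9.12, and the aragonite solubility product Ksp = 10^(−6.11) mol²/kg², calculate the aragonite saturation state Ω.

Ω = 1.27

α₂ = 1 / (1 + [H⁺]/K2 + [H⁺]²/(K1K2)) = 1 / (1 + 10^+1.38 + 10^-0.27)
   = 1 / (1 + 23.988 + 0.53703) = 1/25.525 = 0.03918
[CO3²⁻] = α₂ × DIC = 0.03918 × 2.42 = 0.09481 mmol/kg
Ksp = 10^(−6.11) = 7.762×10^-7
Ω = [Ca²⁺][CO3²⁻]/Ksp = (10.4×10^-3)(9.481×10^-5) / 7.762×10^-7 = 1.27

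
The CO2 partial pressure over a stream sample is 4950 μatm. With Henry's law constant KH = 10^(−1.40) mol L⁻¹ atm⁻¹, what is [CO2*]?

[CO2*] = 197 μmol/L

KH = 10^(−1.40) = 3.981×10^-2 mol L⁻¹ atm⁻¹
[CO2*] = KH · pCO2 = 3.981×10^-2 × 4950×10^-6 atm = 1.97×10^-4 mol/L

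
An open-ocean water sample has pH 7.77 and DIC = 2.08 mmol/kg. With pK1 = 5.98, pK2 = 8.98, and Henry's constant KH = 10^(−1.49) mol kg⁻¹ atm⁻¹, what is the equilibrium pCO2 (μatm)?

pCO2 = 967 μatm

α₀ = 1 / (1 + K1/[H⁺] + K1K2/[H⁺]²) = 1 / (1 + 10^+1.79 + 10^+0.58)
   = 1 / (1 + 61.660 + 3.8019) = 1/66.461 = 0.01505
[CO2*] = α₀ × DIC = 0.01505 × 2.08 = 0.03130 mmol/kg
pCO2 = [CO2*]/KH = 3.130×10^-5 / 3.236×10^-2 = 967 μatm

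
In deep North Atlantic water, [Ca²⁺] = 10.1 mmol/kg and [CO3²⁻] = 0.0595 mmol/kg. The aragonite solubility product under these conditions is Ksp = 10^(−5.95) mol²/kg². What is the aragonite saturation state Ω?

Ksp = 10^(−5.95) = 1.122×10^-6
Ω = [Ca²⁺][CO3²⁻]/Ksp = (10.1×10^-3)(0.0595×10^-3) / 1.122×10^-6 = 0.536

Ω = 0.536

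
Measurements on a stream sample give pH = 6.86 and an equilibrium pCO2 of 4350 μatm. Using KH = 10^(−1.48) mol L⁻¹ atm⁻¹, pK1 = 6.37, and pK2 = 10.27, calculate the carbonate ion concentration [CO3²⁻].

[CO3²⁻] = 0.173 μmol/L

[CO2*] = KH · pCO2 = 10^(−1.48) × 4350×10^-6 = 1.440×10^-4 mol/L
α₀ = 1/(1 + K1/[H⁺] + K1K2/[H⁺]²) = 1/(1 + 10^+0.49 + 10^-2.92) = 0.2444
DIC = [CO2*]/α₀ = 1.440×10^-4 / 0.2444 = 0.5893 mmol/L
[CO3²⁻] = α₂·DIC; α₂ = 0.0002938, so [CO3²⁻] = 0.0002938 × 0.5893 = 0.000173 mmol/L = 0.173 μmol/L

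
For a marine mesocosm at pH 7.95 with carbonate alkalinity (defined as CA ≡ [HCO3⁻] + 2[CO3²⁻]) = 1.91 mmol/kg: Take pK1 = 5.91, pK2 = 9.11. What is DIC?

DIC = 1.81 mmol/kg

CA = [HCO3⁻] + 2[CO3²⁻] = (α₁ + 2α₂)·DIC
At pH 7.95: [H⁺]/K1 = 10^-2.04 = 0.0091201, K2/[H⁺] = 10^-1.16 = 0.069183
α₁ = 1/(1 + 0.0091201 + 0.069183) = 1/1.0783 = 0.9274; α₂ = α₁·K2/[H⁺] = 0.06416
α₁ + 2α₂ = 1.0557
DIC = CA / (α₁ + 2α₂) = 1.91 / 1.0557 = 1.81 mmol/kg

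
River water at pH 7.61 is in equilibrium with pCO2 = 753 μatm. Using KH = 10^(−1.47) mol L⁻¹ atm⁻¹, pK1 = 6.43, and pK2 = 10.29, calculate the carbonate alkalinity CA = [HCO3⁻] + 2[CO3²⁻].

[CO2*] = KH · pCO2 = 10^(−1.47) × 753×10^-6 = 2.551×10^-5 mol/L
α₀ = 1/(1 + K1/[H⁺] + K1K2/[H⁺]²) = 1/(1 + 10^+1.18 + 10^-1.50) = 0.06185
DIC = [CO2*]/α₀ = 2.551×10^-5 / 0.06185 = 0.4125 mmol/L
CA = (α₁ + 2α₂)·DIC = (0.9362 + 2×0.001956) × 0.4125 = 0.388 mmol/L

CA = 0.388 mmol/L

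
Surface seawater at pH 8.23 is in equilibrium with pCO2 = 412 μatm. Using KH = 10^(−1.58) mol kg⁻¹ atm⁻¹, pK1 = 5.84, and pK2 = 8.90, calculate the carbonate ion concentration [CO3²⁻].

[CO2*] = KH · pCO2 = 10^(−1.58) × 412×10^-6 = 1.084×10^-5 mol/kg
α₀ = 1/(1 + K1/[H⁺] + K1K2/[H⁺]²) = 1/(1 + 10^+2.39 + 10^+1.72) = 0.003345
DIC = [CO2*]/α₀ = 1.084×10^-5 / 0.003345 = 3.240 mmol/kg
[CO3²⁻] = α₂·DIC; α₂ = 0.1755, so [CO3²⁻] = 0.1755 × 3.240 = 0.569 mmol/kg

[CO3²⁻] = 0.569 mmol/kg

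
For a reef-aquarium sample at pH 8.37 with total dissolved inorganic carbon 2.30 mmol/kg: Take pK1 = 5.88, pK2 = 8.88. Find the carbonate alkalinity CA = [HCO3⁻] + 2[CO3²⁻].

CA = [HCO3⁻] + 2[CO3²⁻] = (α₁ + 2α₂)·DIC
At pH 8.37: [H⁺]/K1 = 10^-2.49 = 0.0032359, K2/[H⁺] = 10^-0.51 = 0.30903
α₁ = 1/(1 + 0.0032359 + 0.30903) = 1/1.3123 = 0.7620; α₂ = α₁·K2/[H⁺] = 0.2355
α₁ + 2α₂ = 1.2330
CA = 1.2330 × 2.30 = 2.84 mmol/kg

CA = 2.84 mmol/kg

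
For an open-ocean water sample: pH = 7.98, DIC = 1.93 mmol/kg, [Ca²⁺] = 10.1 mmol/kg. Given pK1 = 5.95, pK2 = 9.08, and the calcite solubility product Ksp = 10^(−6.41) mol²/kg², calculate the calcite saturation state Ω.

Ω = 3.66

α₂ = 1 / (1 + [H⁺]/K2 + [H⁺]²/(K1K2)) = 1 / (1 + 10^+1.10 + 10^-0.93)
   = 1 / (1 + 12.589 + 0.11749) = 1/13.707 = 0.07296
[CO3²⁻] = α₂ × DIC = 0.07296 × 1.93 = 0.1408 mmol/kg
Ksp = 10^(−6.41) = 3.890×10^-7
Ω = [Ca²⁺][CO3²⁻]/Ksp = (10.1×10^-3)(1.408×10^-4) / 3.890×10^-7 = 3.66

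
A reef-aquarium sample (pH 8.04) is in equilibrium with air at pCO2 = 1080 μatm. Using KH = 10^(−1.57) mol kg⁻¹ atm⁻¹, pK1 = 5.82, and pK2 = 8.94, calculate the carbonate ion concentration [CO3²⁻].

[CO2*] = KH · pCO2 = 10^(−1.57) × 1080×10^-6 = 2.907×10^-5 mol/kg
α₀ = 1/(1 + K1/[H⁺] + K1K2/[H⁺]²) = 1/(1 + 10^+2.22 + 10^+1.32) = 0.005323
DIC = [CO2*]/α₀ = 2.907×10^-5 / 0.005323 = 5.461 mmol/kg
[CO3²⁻] = α₂·DIC; α₂ = 0.1112, so [CO3²⁻] = 0.1112 × 5.461 = 0.607 mmol/kg

[CO3²⁻] = 0.607 mmol/kg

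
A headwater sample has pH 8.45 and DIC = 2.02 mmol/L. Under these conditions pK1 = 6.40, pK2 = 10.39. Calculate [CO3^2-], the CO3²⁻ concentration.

[CO3²⁻] = 0.0227 mmol/L

α₂ = 1 / (1 + [H⁺]/K2 + [H⁺]²/(K1K2)) = 1 / (1 + 10^+1.94 + 10^-0.11)
   = 1 / (1 + 87.096 + 0.77625) = 1/88.873 = 0.01125
[CO3²⁻] = α₂ × DIC = 0.01125 × 2.02 = 0.0227 mmol/L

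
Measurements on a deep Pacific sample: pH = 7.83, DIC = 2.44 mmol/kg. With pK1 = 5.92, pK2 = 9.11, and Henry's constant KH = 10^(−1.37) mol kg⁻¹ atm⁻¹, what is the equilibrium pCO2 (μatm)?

pCO2 = 661 μatm

α₀ = 1 / (1 + K1/[H⁺] + K1K2/[H⁺]²) = 1 / (1 + 10^+1.91 + 10^+0.63)
   = 1 / (1 + 81.283 + 4.2658) = 1/86.549 = 0.01155
[CO2*] = α₀ × DIC = 0.01155 × 2.44 = 0.02819 mmol/kg
pCO2 = [CO2*]/KH = 2.819×10^-5 / 4.266×10^-2 = 661 μatm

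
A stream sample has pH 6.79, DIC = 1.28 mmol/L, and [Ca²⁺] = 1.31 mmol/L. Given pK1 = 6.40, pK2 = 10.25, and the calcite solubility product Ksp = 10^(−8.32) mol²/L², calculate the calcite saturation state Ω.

Ω = 0.0863

α₂ = 1 / (1 + [H⁺]/K2 + [H⁺]²/(K1K2)) = 1 / (1 + 10^+3.46 + 10^+3.07)
   = 1 / (1 + 2884.0 + 1174.9) = 1/4059.9 = 0.0002463
[CO3²⁻] = α₂ × DIC = 0.0002463 × 1.28 = 0.0003153 mmol/L = 0.3153 μmol/L
Ksp = 10^(−8.32) = 4.786×10^-9
Ω = [Ca²⁺][CO3²⁻]/Ksp = (1.31×10^-3)(3.153×10^-7) / 4.786×10^-9 = 0.0863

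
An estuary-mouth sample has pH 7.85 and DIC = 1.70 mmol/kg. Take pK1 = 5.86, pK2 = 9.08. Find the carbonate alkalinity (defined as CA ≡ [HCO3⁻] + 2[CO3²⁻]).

CA = 1.78 mmol/kg

CA = [HCO3⁻] + 2[CO3²⁻] = (α₁ + 2α₂)·DIC
At pH 7.85: [H⁺]/K1 = 10^-1.99 = 0.010233, K2/[H⁺] = 10^-1.23 = 0.058884
α₁ = 1/(1 + 0.010233 + 0.058884) = 1/1.0691 = 0.9354; α₂ = α₁·K2/[H⁺] = 0.05508
α₁ + 2α₂ = 1.0455
CA = 1.0455 × 1.70 = 1.78 mmol/kg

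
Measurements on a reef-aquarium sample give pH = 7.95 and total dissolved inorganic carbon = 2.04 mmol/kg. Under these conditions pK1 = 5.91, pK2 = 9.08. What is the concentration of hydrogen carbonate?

[HCO3⁻] = 1.88 mmol/kg

α₁ = 1 / (1 + [H⁺]/K1 + K2/[H⁺]) = 1 / (1 + 10^-2.04 + 10^-1.13)
   = 1 / (1 + 0.0091201 + 0.074131) = 1/1.0833 = 0.9231
[HCO3⁻] = α₁ × DIC = 0.9231 × 2.04 = 1.88 mmol/kg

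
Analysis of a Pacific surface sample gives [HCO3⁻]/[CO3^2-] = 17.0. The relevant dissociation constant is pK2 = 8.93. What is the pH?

From K2 = [H⁺][CO3^2-]/[HCO3⁻]:  pH = pK2 − log₁₀([HCO3⁻]/[CO3^2-])
log₁₀(17.0) = +1.230
pH = 8.93 − (+1.230) = 7.70

pH = 7.70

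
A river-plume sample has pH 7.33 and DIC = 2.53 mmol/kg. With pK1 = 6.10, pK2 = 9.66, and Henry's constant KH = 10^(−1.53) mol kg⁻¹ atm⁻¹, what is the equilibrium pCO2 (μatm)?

pCO2 = 4750 μatm

α₀ = 1 / (1 + K1/[H⁺] + K1K2/[H⁺]²) = 1 / (1 + 10^+1.23 + 10^-1.10)
   = 1 / (1 + 16.982 + 0.079433) = 1/18.062 = 0.05537
[CO2*] = α₀ × DIC = 0.05537 × 2.53 = 0.1401 mmol/kg
pCO2 = [CO2*]/KH = 1.401×10^-4 / 2.951×10^-2 = 4750 μatm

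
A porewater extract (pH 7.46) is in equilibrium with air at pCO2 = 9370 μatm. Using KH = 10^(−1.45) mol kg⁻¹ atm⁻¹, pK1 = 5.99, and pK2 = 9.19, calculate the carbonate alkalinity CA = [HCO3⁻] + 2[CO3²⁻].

[CO2*] = KH · pCO2 = 10^(−1.45) × 9370×10^-6 = 3.325×10^-4 mol/kg
α₀ = 1/(1 + K1/[H⁺] + K1K2/[H⁺]²) = 1/(1 + 10^+1.47 + 10^-0.26) = 0.03219
DIC = [CO2*]/α₀ = 3.325×10^-4 / 0.03219 = 10.33 mmol/kg
CA = (α₁ + 2α₂)·DIC = (0.9501 + 2×0.01769) × 10.33 = 10.2 mmol/kg

CA = 10.2 mmol/kg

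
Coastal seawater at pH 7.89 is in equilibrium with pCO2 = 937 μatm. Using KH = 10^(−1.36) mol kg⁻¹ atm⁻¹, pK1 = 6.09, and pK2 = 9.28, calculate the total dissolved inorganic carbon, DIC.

[CO2*] = KH · pCO2 = 10^(−1.36) × 937×10^-6 = 4.090×10^-5 mol/kg
α₀ = 1/(1 + K1/[H⁺] + K1K2/[H⁺]²) = 1/(1 + 10^+1.80 + 10^+0.41) = 0.01500
DIC = [CO2*]/α₀ = 4.090×10^-5 / 0.01500 = 2.73 mmol/kg

DIC = 2.73 mmol/kg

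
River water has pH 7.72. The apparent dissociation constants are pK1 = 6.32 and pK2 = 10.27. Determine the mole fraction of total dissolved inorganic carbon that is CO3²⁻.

α₂ = 1 / (1 + [H⁺]/K2 + [H⁺]²/(K1K2)) = 1 / (1 + 10^+2.55 + 10^+1.15)
   = 1 / (1 + 354.81 + 14.125) = 1/369.94 = 0.002703

α₂ = 0.00270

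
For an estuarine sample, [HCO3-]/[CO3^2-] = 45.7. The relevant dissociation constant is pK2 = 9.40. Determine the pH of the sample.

pH = 7.74

From K2 = [H⁺][CO3^2-]/[HCO3-]:  pH = pK2 − log₁₀([HCO3-]/[CO3^2-])
log₁₀(45.7) = +1.660
pH = 9.40 − (+1.660) = 7.74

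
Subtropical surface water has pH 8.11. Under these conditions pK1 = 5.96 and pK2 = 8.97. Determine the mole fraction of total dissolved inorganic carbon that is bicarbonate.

α₁ = 1 / (1 + [H⁺]/K1 + K2/[H⁺]) = 1 / (1 + 10^-2.15 + 10^-0.86)
   = 1 / (1 + 0.0070795 + 0.13804) = 1/1.1451 = 0.8733

α₁ = 0.873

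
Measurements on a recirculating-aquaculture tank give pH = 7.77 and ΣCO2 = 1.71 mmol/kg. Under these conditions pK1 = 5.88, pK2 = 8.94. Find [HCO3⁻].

α₁ = 1 / (1 + [H⁺]/K1 + K2/[H⁺]) = 1 / (1 + 10^-1.89 + 10^-1.17)
   = 1 / (1 + 0.012882 + 0.067608) = 1/1.0805 = 0.9255
[HCO3⁻] = α₁ × DIC = 0.9255 × 1.71 = 1.58 mmol/kg

[HCO3⁻] = 1.58 mmol/kg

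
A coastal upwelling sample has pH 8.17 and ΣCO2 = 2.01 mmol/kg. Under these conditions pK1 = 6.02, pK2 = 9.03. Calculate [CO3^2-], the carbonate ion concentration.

α₂ = 1 / (1 + [H⁺]/K2 + [H⁺]²/(K1K2)) = 1 / (1 + 10^+0.86 + 10^-1.29)
   = 1 / (1 + 7.2444 + 0.051286) = 1/8.2956 = 0.1205
[CO3²⁻] = α₂ × DIC = 0.1205 × 2.01 = 0.242 mmol/kg

[CO3²⁻] = 0.242 mmol/kg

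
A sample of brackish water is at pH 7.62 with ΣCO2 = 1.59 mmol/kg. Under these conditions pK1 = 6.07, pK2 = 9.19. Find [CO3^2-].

[CO3²⁻] = 0.0406 mmol/kg

α₂ = 1 / (1 + [H⁺]/K2 + [H⁺]²/(K1K2)) = 1 / (1 + 10^+1.57 + 10^+0.02)
   = 1 / (1 + 37.154 + 1.0471) = 1/39.201 = 0.02551
[CO3²⁻] = α₂ × DIC = 0.02551 × 1.59 = 0.0406 mmol/kg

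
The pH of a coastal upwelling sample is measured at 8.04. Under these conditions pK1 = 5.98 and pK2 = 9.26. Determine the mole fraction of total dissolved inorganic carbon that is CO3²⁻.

α₂ = 1 / (1 + [H⁺]/K2 + [H⁺]²/(K1K2)) = 1 / (1 + 10^+1.22 + 10^-0.84)
   = 1 / (1 + 16.596 + 0.14454) = 1/17.740 = 0.05637

α₂ = 0.0564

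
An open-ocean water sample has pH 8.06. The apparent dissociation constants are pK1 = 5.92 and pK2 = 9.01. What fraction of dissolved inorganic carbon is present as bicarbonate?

α₁ = 0.893

α₁ = 1 / (1 + [H⁺]/K1 + K2/[H⁺]) = 1 / (1 + 10^-2.14 + 10^-0.95)
   = 1 / (1 + 0.0072444 + 0.11220) = 1/1.1194 = 0.8933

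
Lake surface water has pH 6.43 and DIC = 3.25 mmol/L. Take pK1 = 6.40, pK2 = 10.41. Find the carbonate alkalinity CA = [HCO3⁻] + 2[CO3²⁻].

CA = 1.68 mmol/L

CA = [HCO3⁻] + 2[CO3²⁻] = (α₁ + 2α₂)·DIC
At pH 6.43: [H⁺]/K1 = 10^-0.03 = 0.93325, K2/[H⁺] = 10^-3.98 = 0.00010471
α₁ = 1/(1 + 0.93325 + 0.00010471) = 1/1.9334 = 0.5172; α₂ = α₁·K2/[H⁺] = 5.416×10^-5
α₁ + 2α₂ = 0.5173
CA = 0.5173 × 3.25 = 1.68 mmol/L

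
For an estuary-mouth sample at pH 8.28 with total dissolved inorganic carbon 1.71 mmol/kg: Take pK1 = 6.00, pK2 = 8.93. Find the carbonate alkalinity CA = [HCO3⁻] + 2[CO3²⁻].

CA = [HCO3⁻] + 2[CO3²⁻] = (α₁ + 2α₂)·DIC
At pH 8.28: [H⁺]/K1 = 10^-2.28 = 0.0052481, K2/[H⁺] = 10^-0.65 = 0.22387
α₁ = 1/(1 + 0.0052481 + 0.22387) = 1/1.2291 = 0.8136; α₂ = α₁·K2/[H⁺] = 0.1821
α₁ + 2α₂ = 1.1779
CA = 1.1779 × 1.71 = 2.01 mmol/kg

CA = 2.01 mmol/kg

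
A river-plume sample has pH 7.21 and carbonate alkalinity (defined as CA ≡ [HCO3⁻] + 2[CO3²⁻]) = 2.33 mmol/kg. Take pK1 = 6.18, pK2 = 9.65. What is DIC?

DIC = 2.54 mmol/kg

CA = [HCO3⁻] + 2[CO3²⁻] = (α₁ + 2α₂)·DIC
At pH 7.21: [H⁺]/K1 = 10^-1.03 = 0.093325, K2/[H⁺] = 10^-2.44 = 0.0036308
α₁ = 1/(1 + 0.093325 + 0.0036308) = 1/1.0970 = 0.9116; α₂ = α₁·K2/[H⁺] = 0.003310
α₁ + 2α₂ = 0.9182
DIC = CA / (α₁ + 2α₂) = 2.33 / 0.9182 = 2.54 mmol/kg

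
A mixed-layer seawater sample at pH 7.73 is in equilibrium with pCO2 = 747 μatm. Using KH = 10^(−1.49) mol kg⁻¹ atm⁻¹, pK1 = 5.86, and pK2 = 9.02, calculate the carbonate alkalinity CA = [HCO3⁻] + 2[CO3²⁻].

[CO2*] = KH · pCO2 = 10^(−1.49) × 747×10^-6 = 2.417×10^-5 mol/kg
α₀ = 1/(1 + K1/[H⁺] + K1K2/[H⁺]²) = 1/(1 + 10^+1.87 + 10^+0.58) = 0.01267
DIC = [CO2*]/α₀ = 2.417×10^-5 / 0.01267 = 1.908 mmol/kg
CA = (α₁ + 2α₂)·DIC = (0.9392 + 2×0.04817) × 1.908 = 1.98 mmol/kg

CA = 1.98 mmol/kg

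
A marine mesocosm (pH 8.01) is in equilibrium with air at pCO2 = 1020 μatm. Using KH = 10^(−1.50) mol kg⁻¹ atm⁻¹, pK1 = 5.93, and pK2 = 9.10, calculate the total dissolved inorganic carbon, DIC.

[CO2*] = KH · pCO2 = 10^(−1.50) × 1020×10^-6 = 3.226×10^-5 mol/kg
α₀ = 1/(1 + K1/[H⁺] + K1K2/[H⁺]²) = 1/(1 + 10^+2.08 + 10^+0.99) = 0.007634
DIC = [CO2*]/α₀ = 3.226×10^-5 / 0.007634 = 4.23 mmol/kg

DIC = 4.23 mmol/kg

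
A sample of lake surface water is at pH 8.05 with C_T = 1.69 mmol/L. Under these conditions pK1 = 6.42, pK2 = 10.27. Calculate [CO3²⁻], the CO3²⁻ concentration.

[CO3²⁻] = 9.89 μmol/L

α₂ = 1 / (1 + [H⁺]/K2 + [H⁺]²/(K1K2)) = 1 / (1 + 10^+2.22 + 10^+0.59)
   = 1 / (1 + 165.96 + 3.8905) = 1/170.85 = 0.005853
[CO3²⁻] = α₂ × DIC = 0.005853 × 1.69 = 0.00989 mmol/L = 9.89 μmol/L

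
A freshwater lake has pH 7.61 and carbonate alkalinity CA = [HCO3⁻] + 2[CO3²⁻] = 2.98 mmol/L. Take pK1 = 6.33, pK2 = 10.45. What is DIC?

CA = [HCO3⁻] + 2[CO3²⁻] = (α₁ + 2α₂)·DIC
At pH 7.61: [H⁺]/K1 = 10^-1.28 = 0.052481, K2/[H⁺] = 10^-2.84 = 0.0014454
α₁ = 1/(1 + 0.052481 + 0.0014454) = 1/1.0539 = 0.9488; α₂ = α₁·K2/[H⁺] = 0.001371
α₁ + 2α₂ = 0.9516
DIC = CA / (α₁ + 2α₂) = 2.98 / 0.9516 = 3.13 mmol/L

DIC = 3.13 mmol/L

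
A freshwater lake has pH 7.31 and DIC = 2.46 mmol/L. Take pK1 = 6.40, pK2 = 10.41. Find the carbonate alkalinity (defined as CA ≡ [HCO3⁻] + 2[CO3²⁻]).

CA = 2.19 mmol/L

CA = [HCO3⁻] + 2[CO3²⁻] = (α₁ + 2α₂)·DIC
At pH 7.31: [H⁺]/K1 = 10^-0.91 = 0.12303, K2/[H⁺] = 10^-3.10 = 0.00079433
α₁ = 1/(1 + 0.12303 + 0.00079433) = 1/1.1238 = 0.8898; α₂ = α₁·K2/[H⁺] = 0.0007068
α₁ + 2α₂ = 0.8912
CA = 0.8912 × 2.46 = 2.19 mmol/L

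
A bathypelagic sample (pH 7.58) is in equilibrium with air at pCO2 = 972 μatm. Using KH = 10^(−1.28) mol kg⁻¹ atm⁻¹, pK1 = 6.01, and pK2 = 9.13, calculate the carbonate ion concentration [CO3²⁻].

[CO3²⁻] = 0.0534 mmol/kg

[CO2*] = KH · pCO2 = 10^(−1.28) × 972×10^-6 = 5.101×10^-5 mol/kg
α₀ = 1/(1 + K1/[H⁺] + K1K2/[H⁺]²) = 1/(1 + 10^+1.57 + 10^+0.02) = 0.02551
DIC = [CO2*]/α₀ = 5.101×10^-5 / 0.02551 = 2.000 mmol/kg
[CO3²⁻] = α₂·DIC; α₂ = 0.02671, so [CO3²⁻] = 0.02671 × 2.000 = 0.0534 mmol/kg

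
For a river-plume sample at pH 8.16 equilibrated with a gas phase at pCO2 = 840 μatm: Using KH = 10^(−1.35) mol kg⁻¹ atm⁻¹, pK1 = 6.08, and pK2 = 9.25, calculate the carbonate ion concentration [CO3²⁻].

[CO2*] = KH · pCO2 = 10^(−1.35) × 840×10^-6 = 3.752×10^-5 mol/kg
α₀ = 1/(1 + K1/[H⁺] + K1K2/[H⁺]²) = 1/(1 + 10^+2.08 + 10^+0.99) = 0.007634
DIC = [CO2*]/α₀ = 3.752×10^-5 / 0.007634 = 4.915 mmol/kg
[CO3²⁻] = α₂·DIC; α₂ = 0.07460, so [CO3²⁻] = 0.07460 × 4.915 = 0.367 mmol/kg

[CO3²⁻] = 0.367 mmol/kg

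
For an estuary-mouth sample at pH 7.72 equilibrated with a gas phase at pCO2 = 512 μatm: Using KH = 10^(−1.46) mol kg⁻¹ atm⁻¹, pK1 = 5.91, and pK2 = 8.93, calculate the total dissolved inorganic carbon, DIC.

DIC = 1.23 mmol/kg

[CO2*] = KH · pCO2 = 10^(−1.46) × 512×10^-6 = 1.775×10^-5 mol/kg
α₀ = 1/(1 + K1/[H⁺] + K1K2/[H⁺]²) = 1/(1 + 10^+1.81 + 10^+0.60) = 0.01438
DIC = [CO2*]/α₀ = 1.775×10^-5 / 0.01438 = 1.23 mmol/kg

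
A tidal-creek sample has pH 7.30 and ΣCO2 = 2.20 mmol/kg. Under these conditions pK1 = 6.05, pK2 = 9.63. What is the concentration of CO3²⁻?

[CO3²⁻] = 9.70 μmol/kg

α₂ = 1 / (1 + [H⁺]/K2 + [H⁺]²/(K1K2)) = 1 / (1 + 10^+2.33 + 10^+1.08)
   = 1 / (1 + 213.80 + 12.023) = 1/226.82 = 0.004409
[CO3²⁻] = α₂ × DIC = 0.004409 × 2.20 = 0.00970 mmol/kg = 9.70 μmol/kg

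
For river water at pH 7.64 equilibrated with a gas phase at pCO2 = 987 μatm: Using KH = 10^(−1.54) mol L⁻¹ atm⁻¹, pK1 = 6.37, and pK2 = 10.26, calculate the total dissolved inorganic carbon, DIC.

[CO2*] = KH · pCO2 = 10^(−1.54) × 987×10^-6 = 2.847×10^-5 mol/L
α₀ = 1/(1 + K1/[H⁺] + K1K2/[H⁺]²) = 1/(1 + 10^+1.27 + 10^-1.35) = 0.05085
DIC = [CO2*]/α₀ = 2.847×10^-5 / 0.05085 = 0.560 mmol/L

DIC = 0.560 mmol/L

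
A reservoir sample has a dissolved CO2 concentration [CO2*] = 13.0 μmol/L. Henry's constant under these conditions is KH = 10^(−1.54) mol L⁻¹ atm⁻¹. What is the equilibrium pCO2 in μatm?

KH = 10^(−1.54) = 2.884×10^-2 mol L⁻¹ atm⁻¹
pCO2 = [CO2*]/KH = 13.0×10^-6 / 2.884×10^-2 = 4.51×10^-4 atm = 451 μatm

pCO2 = 451 μatm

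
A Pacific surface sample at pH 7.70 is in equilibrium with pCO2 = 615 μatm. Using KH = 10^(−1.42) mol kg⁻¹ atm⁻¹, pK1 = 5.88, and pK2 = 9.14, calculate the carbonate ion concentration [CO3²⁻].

[CO3²⁻] = 0.0561 mmol/kg

[CO2*] = KH · pCO2 = 10^(−1.42) × 615×10^-6 = 2.338×10^-5 mol/kg
α₀ = 1/(1 + K1/[H⁺] + K1K2/[H⁺]²) = 1/(1 + 10^+1.82 + 10^+0.38) = 0.01440
DIC = [CO2*]/α₀ = 2.338×10^-5 / 0.01440 = 1.624 mmol/kg
[CO3²⁻] = α₂·DIC; α₂ = 0.03453, so [CO3²⁻] = 0.03453 × 1.624 = 0.0561 mmol/kg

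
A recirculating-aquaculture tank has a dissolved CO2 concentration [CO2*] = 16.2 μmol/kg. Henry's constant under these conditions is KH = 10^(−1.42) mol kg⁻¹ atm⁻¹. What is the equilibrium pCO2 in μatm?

KH = 10^(−1.42) = 3.802×10^-2 mol kg⁻¹ atm⁻¹
pCO2 = [CO2*]/KH = 16.2×10^-6 / 3.802×10^-2 = 4.26×10^-4 atm = 426 μatm

pCO2 = 426 μatm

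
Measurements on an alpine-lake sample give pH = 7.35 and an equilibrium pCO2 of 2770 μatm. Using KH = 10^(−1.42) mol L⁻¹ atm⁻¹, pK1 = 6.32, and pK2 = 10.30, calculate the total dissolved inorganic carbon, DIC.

[CO2*] = KH · pCO2 = 10^(−1.42) × 2770×10^-6 = 1.053×10^-4 mol/L
α₀ = 1/(1 + K1/[H⁺] + K1K2/[H⁺]²) = 1/(1 + 10^+1.03 + 10^-1.92) = 0.08527
DIC = [CO2*]/α₀ = 1.053×10^-4 / 0.08527 = 1.24 mmol/L

DIC = 1.24 mmol/L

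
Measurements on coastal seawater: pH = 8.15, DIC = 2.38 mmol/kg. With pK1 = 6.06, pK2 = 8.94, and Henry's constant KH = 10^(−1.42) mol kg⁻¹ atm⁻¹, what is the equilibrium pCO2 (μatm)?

pCO2 = 435 μatm

α₀ = 1 / (1 + K1/[H⁺] + K1K2/[H⁺]²) = 1 / (1 + 10^+2.09 + 10^+1.30)
   = 1 / (1 + 123.03 + 19.953) = 1/143.98 = 0.006945
[CO2*] = α₀ × DIC = 0.006945 × 2.38 = 0.01653 mmol/kg = 16.53 μmol/kg
pCO2 = [CO2*]/KH = 1.653×10^-5 / 3.802×10^-2 = 435 μatm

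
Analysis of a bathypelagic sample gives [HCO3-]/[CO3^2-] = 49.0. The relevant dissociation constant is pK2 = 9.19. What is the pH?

pH = 7.50

From K2 = [H⁺][CO3^2-]/[HCO3-]:  pH = pK2 − log₁₀([HCO3-]/[CO3^2-])
log₁₀(49.0) = +1.690
pH = 9.19 − (+1.690) = 7.50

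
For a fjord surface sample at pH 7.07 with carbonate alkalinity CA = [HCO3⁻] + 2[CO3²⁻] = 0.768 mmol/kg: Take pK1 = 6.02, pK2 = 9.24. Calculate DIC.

CA = [HCO3⁻] + 2[CO3²⁻] = (α₁ + 2α₂)·DIC
At pH 7.07: [H⁺]/K1 = 10^-1.05 = 0.089125, K2/[H⁺] = 10^-2.17 = 0.0067608
α₁ = 1/(1 + 0.089125 + 0.0067608) = 1/1.0959 = 0.9125; α₂ = α₁·K2/[H⁺] = 0.006169
α₁ + 2α₂ = 0.9248
DIC = CA / (α₁ + 2α₂) = 0.768 / 0.9248 = 0.830 mmol/kg

DIC = 0.830 mmol/kg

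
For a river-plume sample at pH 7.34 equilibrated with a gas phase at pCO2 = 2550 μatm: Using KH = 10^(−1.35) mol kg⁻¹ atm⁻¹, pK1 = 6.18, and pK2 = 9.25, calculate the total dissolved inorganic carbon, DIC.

DIC = 1.78 mmol/kg

[CO2*] = KH · pCO2 = 10^(−1.35) × 2550×10^-6 = 1.139×10^-4 mol/kg
α₀ = 1/(1 + K1/[H⁺] + K1K2/[H⁺]²) = 1/(1 + 10^+1.16 + 10^-0.75) = 0.06397
DIC = [CO2*]/α₀ = 1.139×10^-4 / 0.06397 = 1.78 mmol/kg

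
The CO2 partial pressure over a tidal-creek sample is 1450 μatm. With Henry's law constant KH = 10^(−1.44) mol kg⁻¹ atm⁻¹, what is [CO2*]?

KH = 10^(−1.44) = 3.631×10^-2 mol kg⁻¹ atm⁻¹
[CO2*] = KH · pCO2 = 3.631×10^-2 × 1450×10^-6 atm = 5.26×10^-5 mol/kg

[CO2*] = 52.6 μmol/kg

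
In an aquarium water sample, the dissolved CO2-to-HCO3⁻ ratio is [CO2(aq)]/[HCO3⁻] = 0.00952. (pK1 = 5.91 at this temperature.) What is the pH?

From K1 = [H⁺][HCO3⁻]/[CO2(aq)]:  pH = pK1 − log₁₀([CO2(aq)]/[HCO3⁻])
log₁₀(0.00952) = -2.021
pH = 5.91 − (-2.021) = 7.93

pH = 7.93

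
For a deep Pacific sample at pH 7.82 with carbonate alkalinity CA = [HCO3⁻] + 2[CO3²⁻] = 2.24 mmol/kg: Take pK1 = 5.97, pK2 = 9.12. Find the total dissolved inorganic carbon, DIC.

CA = [HCO3⁻] + 2[CO3²⁻] = (α₁ + 2α₂)·DIC
At pH 7.82: [H⁺]/K1 = 10^-1.85 = 0.014125, K2/[H⁺] = 10^-1.30 = 0.050119
α₁ = 1/(1 + 0.014125 + 0.050119) = 1/1.0642 = 0.9396; α₂ = α₁·K2/[H⁺] = 0.04709
α₁ + 2α₂ = 1.0338
DIC = CA / (α₁ + 2α₂) = 2.24 / 1.0338 = 2.17 mmol/kg

DIC = 2.17 mmol/kg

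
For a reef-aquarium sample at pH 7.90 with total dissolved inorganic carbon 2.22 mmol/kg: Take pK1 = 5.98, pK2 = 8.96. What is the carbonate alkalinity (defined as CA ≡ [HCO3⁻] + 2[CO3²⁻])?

CA = [HCO3⁻] + 2[CO3²⁻] = (α₁ + 2α₂)·DIC
At pH 7.90: [H⁺]/K1 = 10^-1.92 = 0.012023, K2/[H⁺] = 10^-1.06 = 0.087096
α₁ = 1/(1 + 0.012023 + 0.087096) = 1/1.0991 = 0.9098; α₂ = α₁·K2/[H⁺] = 0.07924
α₁ + 2α₂ = 1.0683
CA = 1.0683 × 2.22 = 2.37 mmol/kg

CA = 2.37 mmol/kg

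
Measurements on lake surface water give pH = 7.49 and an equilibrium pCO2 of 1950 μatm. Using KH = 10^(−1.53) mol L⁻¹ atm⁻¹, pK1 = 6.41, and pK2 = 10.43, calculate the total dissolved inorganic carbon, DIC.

DIC = 0.750 mmol/L

[CO2*] = KH · pCO2 = 10^(−1.53) × 1950×10^-6 = 5.755×10^-5 mol/L
α₀ = 1/(1 + K1/[H⁺] + K1K2/[H⁺]²) = 1/(1 + 10^+1.08 + 10^-1.86) = 0.07671
DIC = [CO2*]/α₀ = 5.755×10^-5 / 0.07671 = 0.750 mmol/L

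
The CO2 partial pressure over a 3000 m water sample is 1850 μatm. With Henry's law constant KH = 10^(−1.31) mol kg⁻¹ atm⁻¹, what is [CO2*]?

[CO2*] = 90.6 μmol/kg

KH = 10^(−1.31) = 4.898×10^-2 mol kg⁻¹ atm⁻¹
[CO2*] = KH · pCO2 = 4.898×10^-2 × 1850×10^-6 atm = 9.06×10^-5 mol/kg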